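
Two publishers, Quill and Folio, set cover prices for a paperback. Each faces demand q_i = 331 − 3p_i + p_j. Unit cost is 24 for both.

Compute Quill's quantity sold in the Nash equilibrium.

Quill's profit: π = (p_{Quill} − 24)(331 − 3p_{Quill} + p_{Folio}).
∂π/∂p_{Quill} = 403 − 6p_{Quill} + p_{Folio} = 0 ⇒ p_{Quill} = 403/6 + (1/6)p_{Folio}.
Setting p_{Quill} = p_{Folio} in the reaction function: p_{Quill} = 403/6 + (1/6)p_{Quill}, so p_{Quill} = (403/6) / (5/6) = 80.6.
q_{Quill} = 331 − 3·80.6 + 80.6 = 169.8.

169.8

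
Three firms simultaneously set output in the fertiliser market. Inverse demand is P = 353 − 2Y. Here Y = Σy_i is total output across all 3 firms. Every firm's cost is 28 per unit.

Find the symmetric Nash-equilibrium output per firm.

A representative firm's profit is π_i = y_i(353 − 2Y) − 28y_i, with Y = y_i + Σ_{j≠i} y_j.
First-order condition: 325 − 4y_i − 2Σ_{j≠i} y_j = 0.
In a symmetric equilibrium every firm chooses the same y, so Σ_{j≠i} y_j = 2y. The condition becomes 325 − 8y = 0, giving y = 325/8 = 40.625.

40.625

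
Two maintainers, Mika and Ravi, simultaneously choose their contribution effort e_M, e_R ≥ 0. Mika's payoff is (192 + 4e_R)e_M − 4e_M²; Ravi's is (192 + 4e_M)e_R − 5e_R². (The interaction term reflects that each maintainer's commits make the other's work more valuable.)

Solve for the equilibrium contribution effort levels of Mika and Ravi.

42, 36

Expanding Mika's payoff: 192e_M + 4e_Re_M − 4e_M².
∂π/∂e_M = 192 + 4e_R − 8e_M = 0, so e_M = 24 + 0.5e_R.
Likewise for Ravi: e_R = 19.2 + 0.4e_M.
Solving the two reaction functions simultaneously: (1 − (0.5)(0.4))e_M = 24 + 0.5·19.2, so 0.8e_M = 33.6 and e_M = 42.
Then e_R = 19.2 + 0.4·42 = 36.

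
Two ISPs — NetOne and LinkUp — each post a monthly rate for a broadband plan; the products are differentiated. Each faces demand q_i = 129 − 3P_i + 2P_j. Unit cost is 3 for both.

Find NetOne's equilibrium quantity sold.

NetOne's profit: π = (P_{NetOne} − 3)(129 − 3P_{NetOne} + 2P_{LinkUp}).
∂π/∂P_{NetOne} = 138 − 6P_{NetOne} + 2P_{LinkUp} = 0 ⇒ P_{NetOne} = 23 + (1/3)P_{LinkUp}.
The game is symmetric, so in equilibrium P_{LinkUp} = P_{NetOne}: the reaction function gives (2/3)P_{NetOne} = 23, hence P_{NetOne} = 34.5.
q_{NetOne} = 129 − 3·34.5 + 2·34.5 = 94.5.

94.5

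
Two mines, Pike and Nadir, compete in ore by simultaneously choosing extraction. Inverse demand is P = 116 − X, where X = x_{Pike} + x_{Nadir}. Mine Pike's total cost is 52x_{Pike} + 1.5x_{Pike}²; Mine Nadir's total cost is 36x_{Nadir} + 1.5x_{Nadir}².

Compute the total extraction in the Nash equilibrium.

Mine Pike's profit: π = x_{Pike}(116 − (x_{Pike} + x_{Nadir})) − 52x_{Pike} − 1.5x_{Pike}².
∂π/∂x_{Pike} = 64 − 5x_{Pike} − x_{Nadir} = 0, so x_{Pike} = 12.8 − 0.2x_{Nadir}.
By the same steps for Nadir: x_{Nadir} = 16 − 0.2x_{Pike}.
Solving the two reaction functions simultaneously: (1 − (−0.2)(−0.2))x_{Pike} = 12.8 − 0.2·16, so 0.96x_{Pike} = 9.6 and x_{Pike} = 10.
Then x_{Nadir} = 16 − 0.2·10 = 14.
Total extraction: 10 + 14 = 24.

24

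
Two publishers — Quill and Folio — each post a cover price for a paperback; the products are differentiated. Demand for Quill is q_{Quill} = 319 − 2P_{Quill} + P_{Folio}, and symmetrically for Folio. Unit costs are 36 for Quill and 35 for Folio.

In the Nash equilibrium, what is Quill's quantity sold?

Quill's profit: π = (P_{Quill} − 36)(319 − 2P_{Quill} + P_{Folio}).
∂π/∂P_{Quill} = 391 − 4P_{Quill} + P_{Folio} = 0 ⇒ P_{Quill} = 97.75 + 0.25P_{Folio}.
Similarly P_{Folio} = 97.25 + 0.25P_{Quill}.
Plugging P_{Folio} into Quill's best response: P_{Quill} = 97.75 + 0.25(97.25 + 0.25P_{Quill}) ⇒ 0.9375P_{Quill} = 122.0625, so P_{Quill} = 130.2.
Then P_{Folio} = 97.25 + 0.25·130.2 = 129.8.
q_{Quill} = 319 − 2·130.2 + 129.8 = 188.4.

188.4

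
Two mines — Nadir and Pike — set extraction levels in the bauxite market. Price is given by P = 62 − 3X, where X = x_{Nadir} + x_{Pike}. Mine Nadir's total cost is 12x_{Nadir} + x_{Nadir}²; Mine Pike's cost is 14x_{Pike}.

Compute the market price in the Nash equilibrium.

32

Mine Nadir's profit: π = x_{Nadir}(62 − 3(x_{Nadir} + x_{Pike})) − 12x_{Nadir} − x_{Nadir}².
∂π/∂x_{Nadir} = 50 − 8x_{Nadir} − 3x_{Pike} = 0, so x_{Nadir} = 6.25 − 0.375x_{Pike}.
For Pike: ∂π/∂x_{Pike} = 48 − 6x_{Pike} − 3x_{Nadir} = 0 ⇒ x_{Pike} = 8 − 0.5x_{Nadir}.
Substituting the second reaction function into the first: x_{Nadir} = 6.25 − 0.375(8 − 0.5x_{Nadir}), which gives 0.8125x_{Nadir} = 3.25 ⇒ x_{Nadir} = 4.
Then x_{Pike} = 8 − 0.5·4 = 6.
Equilibrium price: P = 62 − 3·10 = 32.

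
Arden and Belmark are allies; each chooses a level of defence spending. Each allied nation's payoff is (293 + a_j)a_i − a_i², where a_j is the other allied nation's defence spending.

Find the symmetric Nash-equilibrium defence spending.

Arden's payoff is (293 + a_B)a_A − a_A².
∂π/∂a_A = 293 + a_B − 2a_A = 0, so a_A = 146.5 + 0.5a_B.
Setting a_A = a_B in the reaction function: a_A = 146.5 + 0.5a_A, so a_A = 146.5 / 0.5 = 293.

293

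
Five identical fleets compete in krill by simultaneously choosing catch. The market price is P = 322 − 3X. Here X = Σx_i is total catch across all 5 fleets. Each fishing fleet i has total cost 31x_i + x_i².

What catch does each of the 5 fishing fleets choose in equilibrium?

A representative fishing fleet's profit is π_i = x_i(322 − 3X) − 31x_i − x_i², with X = x_i + Σ_{j≠i} x_j.
First-order condition: 291 − 8x_i − 3Σ_{j≠i} x_j = 0.
With identical fishing fleets, set every x_j = x: then 291 − 8x − 12x = 0, i.e. x = 291/20 = 14.55.

14.55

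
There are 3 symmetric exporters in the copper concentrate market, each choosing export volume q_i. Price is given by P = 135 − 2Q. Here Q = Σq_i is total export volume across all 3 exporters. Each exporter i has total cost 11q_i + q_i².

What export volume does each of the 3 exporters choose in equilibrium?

A representative exporter's profit is π_i = q_i(135 − 2Q) − 11q_i − q_i², with Q = q_i + Σ_{j≠i} q_j.
First-order condition: 124 − 6q_i − 2Σ_{j≠i} q_j = 0.
With identical exporters, set every q_j = q: then 124 − 6q − 4q = 0, i.e. q = 124/10 = 12.4.

12.4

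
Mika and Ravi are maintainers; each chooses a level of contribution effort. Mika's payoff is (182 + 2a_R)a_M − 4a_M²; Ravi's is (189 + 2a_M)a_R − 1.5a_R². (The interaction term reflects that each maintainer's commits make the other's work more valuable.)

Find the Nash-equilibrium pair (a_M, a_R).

Expanding Mika's payoff: 182a_M + 2a_Ra_M − 4a_M².
∂π/∂a_M = 182 + 2a_R − 8a_M = 0, so a_M = 22.75 + 0.25a_R.
Likewise for Ravi: a_R = 63 + (2/3)a_M.
Plugging a_R into Mika's best response: a_M = 22.75 + 0.25(63 + (2/3)a_M) ⇒ (5/6)a_M = 38.5, so a_M = 46.2.
Then a_R = 63 + (2/3)·46.2 = 93.8.

46.2, 93.8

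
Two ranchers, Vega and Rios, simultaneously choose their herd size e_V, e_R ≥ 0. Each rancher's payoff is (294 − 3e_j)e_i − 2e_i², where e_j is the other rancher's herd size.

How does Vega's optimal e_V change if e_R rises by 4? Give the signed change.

Vega's payoff is (294 − 3e_R)e_V − 2e_V².
∂π/∂e_V = 294 − 3e_R − 4e_V = 0, so e_V = 73.5 − 0.75e_R.
The reaction-function slope is −0.75, so a 4-unit rise in e_R moves e_V by −0.75 × 4 = −3. Vega's best response falls — the actions are strategic substitutes.

-3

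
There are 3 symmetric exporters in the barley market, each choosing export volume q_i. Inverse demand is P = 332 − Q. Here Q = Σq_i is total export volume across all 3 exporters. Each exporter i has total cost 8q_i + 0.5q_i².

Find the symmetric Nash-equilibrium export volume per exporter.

64.8

A representative exporter's profit is π_i = q_i(332 − Q) − 8q_i − 0.5q_i², with Q = q_i + Σ_{j≠i} q_j.
First-order condition: 324 − 3q_i − Σ_{j≠i} q_j = 0.
In a symmetric equilibrium every exporter chooses the same q, so Σ_{j≠i} q_j = 2q. The condition becomes 324 − 5q = 0, giving q = 324/5 = 64.8.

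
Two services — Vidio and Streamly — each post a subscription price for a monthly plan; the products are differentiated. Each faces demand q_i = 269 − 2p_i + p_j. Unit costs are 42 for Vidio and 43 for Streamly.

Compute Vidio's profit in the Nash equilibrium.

11491.28

Vidio's profit: π = (p_{Vidio} − 42)(269 − 2p_{Vidio} + p_{Streamly}).
∂π/∂p_{Vidio} = 353 − 4p_{Vidio} + p_{Streamly} = 0 ⇒ p_{Vidio} = 88.25 + 0.25p_{Streamly}.
Similarly p_{Streamly} = 88.75 + 0.25p_{Vidio}.
Plugging p_{Streamly} into Vidio's best response: p_{Vidio} = 88.25 + 0.25(88.75 + 0.25p_{Vidio}) ⇒ 0.9375p_{Vidio} = 110.4375, so p_{Vidio} = 117.8.
Then p_{Streamly} = 88.75 + 0.25·117.8 = 118.2.
q_{Vidio} = 269 − 2·117.8 + 118.2 = 151.6.
Profit = (117.8 − 42)·151.6 = 11491.28.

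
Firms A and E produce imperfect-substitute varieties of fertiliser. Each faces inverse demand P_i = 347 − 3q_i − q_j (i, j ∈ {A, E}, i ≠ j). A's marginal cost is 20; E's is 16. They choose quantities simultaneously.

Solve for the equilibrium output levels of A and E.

46.6, 47.4

Firm A's profit: π = q_A(347 − 3q_A − q_E) − 20q_A.
∂π/∂q_A = 327 − 6q_A − q_E = 0 ⇒ q_A = 54.5 − (1/6)q_E.
Similarly q_E = 331/6 − (1/6)q_A.
Solving the two reaction functions simultaneously: (1 − (−1/6)(−1/6))q_A = 54.5 − (1/6)·(331/6), so (35/36)q_A = 1631/36 and q_A = 46.6.
Then q_E = 331/6 − (1/6)·46.6 = 47.4.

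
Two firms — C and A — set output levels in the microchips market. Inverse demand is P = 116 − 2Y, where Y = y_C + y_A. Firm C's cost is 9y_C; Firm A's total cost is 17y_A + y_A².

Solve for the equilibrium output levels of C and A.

Firm C's profit: π = y_C(116 − 2(y_C + y_A)) − 9y_C.
∂π/∂y_C = 107 − 4y_C − 2y_A = 0, so y_C = 26.75 − 0.5y_A.
For A: ∂π/∂y_A = 99 − 6y_A − 2y_C = 0 ⇒ y_A = 16.5 − (1/3)y_C.
Substituting the second reaction function into the first: y_C = 26.75 − 0.5(16.5 − (1/3)y_C), which gives (5/6)y_C = 18.5 ⇒ y_C = 22.2.
Then y_A = 16.5 − (1/3)·22.2 = 9.1.

22.2, 9.1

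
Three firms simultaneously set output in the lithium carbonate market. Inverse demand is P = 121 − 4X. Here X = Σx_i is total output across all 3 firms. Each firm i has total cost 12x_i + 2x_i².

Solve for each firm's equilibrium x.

A representative firm's profit is π_i = x_i(121 − 4X) − 12x_i − 2x_i², with X = x_i + Σ_{j≠i} x_j.
First-order condition: 109 − 12x_i − 4Σ_{j≠i} x_j = 0.
In a symmetric equilibrium every firm chooses the same x, so Σ_{j≠i} x_j = 2x. The condition becomes 109 − 20x = 0, giving x = 109/20 = 5.45.

5.45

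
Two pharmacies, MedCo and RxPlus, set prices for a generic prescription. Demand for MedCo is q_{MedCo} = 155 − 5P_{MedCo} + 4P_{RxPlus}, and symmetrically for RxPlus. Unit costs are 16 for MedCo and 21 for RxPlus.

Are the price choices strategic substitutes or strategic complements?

strategic complements

MedCo's profit: π = (P_{MedCo} − 16)(155 − 5P_{MedCo} + 4P_{RxPlus}).
∂π/∂P_{MedCo} = 235 − 10P_{MedCo} + 4P_{RxPlus} = 0 ⇒ P_{MedCo} = 23.5 + 0.4P_{RxPlus}.
The best-response slope dP_{MedCo}/dP_{RxPlus} = 0.4 > 0: the reaction function is upward-sloping, so the choices are strategic complements.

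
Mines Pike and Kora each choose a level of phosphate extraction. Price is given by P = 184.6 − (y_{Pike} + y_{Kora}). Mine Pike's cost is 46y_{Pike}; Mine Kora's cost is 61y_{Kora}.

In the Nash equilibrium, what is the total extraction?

Mine Pike's profit: π = y_{Pike}(184.6 − (y_{Pike} + y_{Kora})) − 46y_{Pike}.
∂π/∂y_{Pike} = 138.6 − 2y_{Pike} − y_{Kora} = 0, so y_{Pike} = 69.3 − 0.5y_{Kora}.
By the same steps for Kora: y_{Kora} = 61.8 − 0.5y_{Pike}.
Substituting the second reaction function into the first: y_{Pike} = 69.3 − 0.5(61.8 − 0.5y_{Pike}), which gives 0.75y_{Pike} = 38.4 ⇒ y_{Pike} = 51.2.
Then y_{Kora} = 61.8 − 0.5·51.2 = 36.2.
Total extraction: 51.2 + 36.2 = 87.4.

87.4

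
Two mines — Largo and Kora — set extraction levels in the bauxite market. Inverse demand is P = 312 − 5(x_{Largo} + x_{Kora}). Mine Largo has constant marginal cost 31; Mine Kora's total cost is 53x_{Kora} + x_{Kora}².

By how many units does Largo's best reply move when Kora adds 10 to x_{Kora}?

Mine Largo's profit: π = x_{Largo}(312 − 5(x_{Largo} + x_{Kora})) − 31x_{Largo}.
∂π/∂x_{Largo} = 281 − 10x_{Largo} − 5x_{Kora} = 0, so x_{Largo} = 28.1 − 0.5x_{Kora}.
The reaction-function slope is −0.5, so a 10-unit rise in x_{Kora} moves x_{Largo} by −0.5 × 10 = −5. Largo's best response falls — the actions are strategic substitutes.

-5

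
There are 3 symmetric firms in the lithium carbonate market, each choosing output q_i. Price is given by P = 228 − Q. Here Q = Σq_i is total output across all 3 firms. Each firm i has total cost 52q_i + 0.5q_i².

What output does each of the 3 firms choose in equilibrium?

A representative firm's profit is π_i = q_i(228 − Q) − 52q_i − 0.5q_i², with Q = q_i + Σ_{j≠i} q_j.
First-order condition: 176 − 3q_i − Σ_{j≠i} q_j = 0.
Imposing symmetry (q_j = q for all j) turns Σ_{j≠i} q_j into 2q, so 176 = 5q and q = 35.2.

35.2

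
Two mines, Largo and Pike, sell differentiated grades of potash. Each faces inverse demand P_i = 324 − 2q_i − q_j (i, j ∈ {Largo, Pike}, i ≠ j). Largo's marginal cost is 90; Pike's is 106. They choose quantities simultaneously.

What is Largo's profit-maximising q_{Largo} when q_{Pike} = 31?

50.75

Mine Largo's profit: π = q_{Largo}(324 − 2q_{Largo} − q_{Pike}) − 90q_{Largo}.
∂π/∂q_{Largo} = 234 − 4q_{Largo} − q_{Pike} = 0 ⇒ q_{Largo} = 58.5 − 0.25q_{Pike}.
At q_{Pike} = 31: q_{Largo} = 58.5 − 0.25·31 = 50.75.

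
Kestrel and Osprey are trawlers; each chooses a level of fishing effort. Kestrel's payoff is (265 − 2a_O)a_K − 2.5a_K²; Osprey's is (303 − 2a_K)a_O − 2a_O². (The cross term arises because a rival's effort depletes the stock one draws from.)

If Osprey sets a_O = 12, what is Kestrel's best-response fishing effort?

48.2

Expanding Kestrel's payoff: 265a_K − 2a_Oa_K − 2.5a_K².
∂π/∂a_K = 265 − 2a_O − 5a_K = 0, so a_K = 53 − 0.4a_O.
At a_O = 12: a_K = 53 − 0.4·12 = 48.2.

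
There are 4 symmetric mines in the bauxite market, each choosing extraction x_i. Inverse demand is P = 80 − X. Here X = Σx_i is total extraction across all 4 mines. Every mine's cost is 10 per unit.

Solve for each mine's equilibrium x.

14

A representative mine's profit is π_i = x_i(80 − X) − 10x_i, with X = x_i + Σ_{j≠i} x_j.
First-order condition: 70 − 2x_i − Σ_{j≠i} x_j = 0.
Imposing symmetry (x_j = x for all j) turns Σ_{j≠i} x_j into 3x, so 70 = 5x and x = 14.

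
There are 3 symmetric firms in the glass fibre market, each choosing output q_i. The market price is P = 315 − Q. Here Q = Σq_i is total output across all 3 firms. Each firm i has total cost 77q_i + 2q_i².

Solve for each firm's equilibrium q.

A representative firm's profit is π_i = q_i(315 − Q) − 77q_i − 2q_i², with Q = q_i + Σ_{j≠i} q_j.
First-order condition: 238 − 6q_i − Σ_{j≠i} q_j = 0.
In a symmetric equilibrium every firm chooses the same q, so Σ_{j≠i} q_j = 2q. The condition becomes 238 − 8q = 0, giving q = 238/8 = 29.75.

29.75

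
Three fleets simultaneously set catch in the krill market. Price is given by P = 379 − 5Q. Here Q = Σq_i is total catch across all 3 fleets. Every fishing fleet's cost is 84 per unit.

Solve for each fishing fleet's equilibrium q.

A representative fishing fleet's profit is π_i = q_i(379 − 5Q) − 84q_i, with Q = q_i + Σ_{j≠i} q_j.
First-order condition: 295 − 10q_i − 5Σ_{j≠i} q_j = 0.
With identical fishing fleets, set every q_j = q: then 295 − 10q − 10q = 0, i.e. q = 295/20 = 14.75.

14.75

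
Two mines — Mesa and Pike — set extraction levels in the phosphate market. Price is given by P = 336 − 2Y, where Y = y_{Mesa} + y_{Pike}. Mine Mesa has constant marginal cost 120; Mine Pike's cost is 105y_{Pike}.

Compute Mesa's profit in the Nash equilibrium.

Mine Mesa's profit: π = y_{Mesa}(336 − 2(y_{Mesa} + y_{Pike})) − 120y_{Mesa}.
∂π/∂y_{Mesa} = 216 − 4y_{Mesa} − 2y_{Pike} = 0, so y_{Mesa} = 54 − 0.5y_{Pike}.
By the same steps for Pike: y_{Pike} = 57.75 − 0.5y_{Mesa}.
Substituting the second reaction function into the first: y_{Mesa} = 54 − 0.5(57.75 − 0.5y_{Mesa}), which gives 0.75y_{Mesa} = 25.125 ⇒ y_{Mesa} = 33.5.
Then y_{Pike} = 57.75 − 0.5·33.5 = 41.
Price P = 336 − 2·74.5 = 187.
Mesa's profit: (187 − 120)·33.5 = 2244.5.

2244.5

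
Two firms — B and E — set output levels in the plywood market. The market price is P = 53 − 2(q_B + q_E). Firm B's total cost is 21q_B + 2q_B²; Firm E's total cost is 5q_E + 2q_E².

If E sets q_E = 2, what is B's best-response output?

3.5

Firm B's profit: π = q_B(53 − 2(q_B + q_E)) − 21q_B − 2q_B².
∂π/∂q_B = 32 − 8q_B − 2q_E = 0, so q_B = 4 − 0.25q_E.
At q_E = 2: q_B = 4 − 0.25·2 = 3.5.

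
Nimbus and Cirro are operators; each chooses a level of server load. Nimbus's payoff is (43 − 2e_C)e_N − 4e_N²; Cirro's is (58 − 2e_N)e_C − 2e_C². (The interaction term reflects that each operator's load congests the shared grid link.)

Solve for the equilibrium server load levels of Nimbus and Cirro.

2, 13.5

Expanding Nimbus's payoff: 43e_N − 2e_Ce_N − 4e_N².
∂π/∂e_N = 43 − 2e_C − 8e_N = 0, so e_N = 5.375 − 0.25e_C.
Likewise for Cirro: e_C = 14.5 − 0.5e_N.
Solving the two reaction functions simultaneously: (1 − (−0.25)(−0.5))e_N = 5.375 − 0.25·14.5, so 0.875e_N = 1.75 and e_N = 2.
Then e_C = 14.5 − 0.5·2 = 13.5.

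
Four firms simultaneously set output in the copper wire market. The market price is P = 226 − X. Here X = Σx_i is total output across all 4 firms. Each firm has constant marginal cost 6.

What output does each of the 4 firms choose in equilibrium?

A representative firm's profit is π_i = x_i(226 − X) − 6x_i, with X = x_i + Σ_{j≠i} x_j.
First-order condition: 220 − 2x_i − Σ_{j≠i} x_j = 0.
In a symmetric equilibrium every firm chooses the same x, so Σ_{j≠i} x_j = 3x. The condition becomes 220 − 5x = 0, giving x = 220/5 = 44.

44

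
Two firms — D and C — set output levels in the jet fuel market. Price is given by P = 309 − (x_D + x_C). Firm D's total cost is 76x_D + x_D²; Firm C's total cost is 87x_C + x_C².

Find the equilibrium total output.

Firm D's profit: π = x_D(309 − (x_D + x_C)) − 76x_D − x_D².
∂π/∂x_D = 233 − 4x_D − x_C = 0, so x_D = 58.25 − 0.25x_C.
By the same steps for C: x_C = 55.5 − 0.25x_D.
Solving the two reaction functions simultaneously: (1 − (−0.25)(−0.25))x_D = 58.25 − 0.25·55.5, so 0.9375x_D = 44.375 and x_D = 142/3.
Then x_C = 55.5 − 0.25·(142/3) = 131/3.
Total output: 142/3 + 131/3 = 91.

91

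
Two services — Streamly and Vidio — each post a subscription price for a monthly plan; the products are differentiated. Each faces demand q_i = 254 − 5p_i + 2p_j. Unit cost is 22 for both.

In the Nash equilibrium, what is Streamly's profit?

Streamly's profit: π = (p_{Streamly} − 22)(254 − 5p_{Streamly} + 2p_{Vidio}).
∂π/∂p_{Streamly} = 364 − 10p_{Streamly} + 2p_{Vidio} = 0 ⇒ p_{Streamly} = 36.4 + 0.2p_{Vidio}.
The game is symmetric, so in equilibrium p_{Vidio} = p_{Streamly}: the reaction function gives 0.8p_{Streamly} = 36.4, hence p_{Streamly} = 45.5.
q_{Streamly} = 254 − 5·45.5 + 2·45.5 = 117.5.
Profit = (45.5 − 22)·117.5 = 2761.25.

2761.25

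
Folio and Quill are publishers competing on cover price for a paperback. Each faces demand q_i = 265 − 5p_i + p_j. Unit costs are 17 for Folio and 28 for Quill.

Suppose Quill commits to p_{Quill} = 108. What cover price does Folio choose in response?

45.8

Folio's profit: π = (p_{Folio} − 17)(265 − 5p_{Folio} + p_{Quill}).
∂π/∂p_{Folio} = 350 − 10p_{Folio} + p_{Quill} = 0 ⇒ p_{Folio} = 35 + 0.1p_{Quill}.
At p_{Quill} = 108: p_{Folio} = 35 + 0.1·108 = 45.8.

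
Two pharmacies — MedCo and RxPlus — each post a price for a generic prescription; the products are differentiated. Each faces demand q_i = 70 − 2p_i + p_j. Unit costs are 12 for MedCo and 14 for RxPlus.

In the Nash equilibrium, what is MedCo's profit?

768.32

MedCo's profit: π = (p_{MedCo} − 12)(70 − 2p_{MedCo} + p_{RxPlus}).
∂π/∂p_{MedCo} = 94 − 4p_{MedCo} + p_{RxPlus} = 0 ⇒ p_{MedCo} = 23.5 + 0.25p_{RxPlus}.
Similarly p_{RxPlus} = 24.5 + 0.25p_{MedCo}.
Plugging p_{RxPlus} into MedCo's best response: p_{MedCo} = 23.5 + 0.25(24.5 + 0.25p_{MedCo}) ⇒ 0.9375p_{MedCo} = 29.625, so p_{MedCo} = 31.6.
Then p_{RxPlus} = 24.5 + 0.25·31.6 = 32.4.
q_{MedCo} = 70 − 2·31.6 + 32.4 = 39.2.
Profit = (31.6 − 12)·39.2 = 768.32.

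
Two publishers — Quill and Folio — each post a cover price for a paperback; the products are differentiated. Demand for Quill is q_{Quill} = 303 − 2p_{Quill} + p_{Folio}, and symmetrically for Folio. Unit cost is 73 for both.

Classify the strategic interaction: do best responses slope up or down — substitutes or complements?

strategic complements

Quill's profit: π = (p_{Quill} − 73)(303 − 2p_{Quill} + p_{Folio}).
∂π/∂p_{Quill} = 449 − 4p_{Quill} + p_{Folio} = 0 ⇒ p_{Quill} = 112.25 + 0.25p_{Folio}.
The best-response slope dp_{Quill}/dp_{Folio} = 0.25 > 0: the reaction function is upward-sloping, so the choices are strategic complements.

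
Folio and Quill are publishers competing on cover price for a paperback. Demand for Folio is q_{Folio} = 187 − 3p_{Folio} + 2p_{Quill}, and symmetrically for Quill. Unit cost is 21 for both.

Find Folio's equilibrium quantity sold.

Folio's profit: π = (p_{Folio} − 21)(187 − 3p_{Folio} + 2p_{Quill}).
∂π/∂p_{Folio} = 250 − 6p_{Folio} + 2p_{Quill} = 0 ⇒ p_{Folio} = 125/3 + (1/3)p_{Quill}.
By symmetry p_{Quill} = p_{Folio}; substituting into the reaction function, (2/3)p_{Folio} = 125/3 and p_{Folio} = 62.5.
q_{Folio} = 187 − 3·62.5 + 2·62.5 = 124.5.

124.5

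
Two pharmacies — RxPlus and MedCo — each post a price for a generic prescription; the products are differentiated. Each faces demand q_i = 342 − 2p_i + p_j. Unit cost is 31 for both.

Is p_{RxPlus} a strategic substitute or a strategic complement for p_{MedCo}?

strategic complements

RxPlus's profit: π = (p_{RxPlus} − 31)(342 − 2p_{RxPlus} + p_{MedCo}).
∂π/∂p_{RxPlus} = 404 − 4p_{RxPlus} + p_{MedCo} = 0 ⇒ p_{RxPlus} = 101 + 0.25p_{MedCo}.
The best-response slope dp_{RxPlus}/dp_{MedCo} = 0.25 > 0: the reaction function is upward-sloping, so the choices are strategic complements.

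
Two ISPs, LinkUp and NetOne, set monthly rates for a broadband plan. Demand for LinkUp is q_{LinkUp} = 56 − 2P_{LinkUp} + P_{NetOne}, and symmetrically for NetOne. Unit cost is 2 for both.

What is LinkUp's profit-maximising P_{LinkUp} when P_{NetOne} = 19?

19.75

LinkUp's profit: π = (P_{LinkUp} − 2)(56 − 2P_{LinkUp} + P_{NetOne}).
∂π/∂P_{LinkUp} = 60 − 4P_{LinkUp} + P_{NetOne} = 0 ⇒ P_{LinkUp} = 15 + 0.25P_{NetOne}.
At P_{NetOne} = 19: P_{LinkUp} = 15 + 0.25·19 = 19.75.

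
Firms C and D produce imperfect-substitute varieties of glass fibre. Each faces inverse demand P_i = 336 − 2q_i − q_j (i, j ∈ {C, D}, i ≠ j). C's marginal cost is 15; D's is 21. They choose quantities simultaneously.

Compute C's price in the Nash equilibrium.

Firm C's profit: π = q_C(336 − 2q_C − q_D) − 15q_C.
∂π/∂q_C = 321 − 4q_C − q_D = 0 ⇒ q_C = 80.25 − 0.25q_D.
Similarly q_D = 78.75 − 0.25q_C.
Substituting the second reaction function into the first: q_C = 80.25 − 0.25(78.75 − 0.25q_C), which gives 0.9375q_C = 60.5625 ⇒ q_C = 64.6.
Then q_D = 78.75 − 0.25·64.6 = 62.6.
P_C = 336 − 2·64.6 − 62.6 = 144.2.

144.2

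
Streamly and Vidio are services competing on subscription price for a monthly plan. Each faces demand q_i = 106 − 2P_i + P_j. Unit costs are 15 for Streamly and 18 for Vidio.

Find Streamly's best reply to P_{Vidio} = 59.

Streamly's profit: π = (P_{Streamly} − 15)(106 − 2P_{Streamly} + P_{Vidio}).
∂π/∂P_{Streamly} = 136 − 4P_{Streamly} + P_{Vidio} = 0 ⇒ P_{Streamly} = 34 + 0.25P_{Vidio}.
At P_{Vidio} = 59: P_{Streamly} = 34 + 0.25·59 = 48.75.

48.75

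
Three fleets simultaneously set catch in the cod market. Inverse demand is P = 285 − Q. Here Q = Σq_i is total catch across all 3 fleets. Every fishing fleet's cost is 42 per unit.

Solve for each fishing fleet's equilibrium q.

60.75

A representative fishing fleet's profit is π_i = q_i(285 − Q) − 42q_i, with Q = q_i + Σ_{j≠i} q_j.
First-order condition: 243 − 2q_i − Σ_{j≠i} q_j = 0.
In a symmetric equilibrium every fishing fleet chooses the same q, so Σ_{j≠i} q_j = 2q. The condition becomes 243 − 4q = 0, giving q = 243/4 = 60.75.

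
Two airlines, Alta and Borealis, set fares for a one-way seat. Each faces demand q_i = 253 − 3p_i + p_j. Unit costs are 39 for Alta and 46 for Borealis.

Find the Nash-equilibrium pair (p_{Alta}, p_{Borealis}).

74.6, 77.6

Alta's profit: π = (p_{Alta} − 39)(253 − 3p_{Alta} + p_{Borealis}).
∂π/∂p_{Alta} = 370 − 6p_{Alta} + p_{Borealis} = 0 ⇒ p_{Alta} = 185/3 + (1/6)p_{Borealis}.
Similarly p_{Borealis} = 391/6 + (1/6)p_{Alta}.
Plugging p_{Borealis} into Alta's best response: p_{Alta} = 185/3 + (1/6)(391/6 + (1/6)p_{Alta}) ⇒ (35/36)p_{Alta} = 2611/36, so p_{Alta} = 74.6.
Then p_{Borealis} = 391/6 + (1/6)·74.6 = 77.6.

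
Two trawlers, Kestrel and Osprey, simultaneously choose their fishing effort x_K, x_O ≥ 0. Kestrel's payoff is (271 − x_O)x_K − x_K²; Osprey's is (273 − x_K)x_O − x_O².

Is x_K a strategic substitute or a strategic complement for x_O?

strategic substitutes

Expanding Kestrel's payoff: 271x_K − x_Ox_K − x_K².
∂π/∂x_K = 271 − x_O − 2x_K = 0, so x_K = 135.5 − 0.5x_O.
The best-response slope dx_K/dx_O = −0.5 < 0: the reaction function is downward-sloping, so the choices are strategic substitutes.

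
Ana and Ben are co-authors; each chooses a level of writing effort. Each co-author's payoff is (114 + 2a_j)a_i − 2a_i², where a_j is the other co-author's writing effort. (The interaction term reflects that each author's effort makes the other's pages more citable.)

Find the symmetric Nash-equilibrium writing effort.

Ana's payoff is (114 + 2a_B)a_A − 2a_A².
∂π/∂a_A = 114 + 2a_B − 4a_A = 0, so a_A = 28.5 + 0.5a_B.
By symmetry a_B = a_A; substituting into the reaction function, 0.5a_A = 28.5 and a_A = 57.

57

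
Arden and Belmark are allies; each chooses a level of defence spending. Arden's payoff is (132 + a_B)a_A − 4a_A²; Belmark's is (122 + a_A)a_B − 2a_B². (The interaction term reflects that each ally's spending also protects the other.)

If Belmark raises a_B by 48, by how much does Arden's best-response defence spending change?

6

Expanding Arden's payoff: 132a_A + a_Ba_A − 4a_A².
∂π/∂a_A = 132 + a_B − 8a_A = 0, so a_A = 16.5 + 0.125a_B.
The reaction-function slope is 0.125, so a 48-unit rise in a_B moves a_A by 0.125 × 48 = 6. Arden's best response rises — the actions are strategic complements.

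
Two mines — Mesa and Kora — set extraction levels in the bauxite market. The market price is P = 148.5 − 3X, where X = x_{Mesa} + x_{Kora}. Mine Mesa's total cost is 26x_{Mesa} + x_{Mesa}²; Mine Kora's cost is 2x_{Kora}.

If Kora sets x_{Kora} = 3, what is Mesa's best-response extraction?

14.1875

Mine Mesa's profit: π = x_{Mesa}(148.5 − 3(x_{Mesa} + x_{Kora})) − 26x_{Mesa} − x_{Mesa}².
∂π/∂x_{Mesa} = 122.5 − 8x_{Mesa} − 3x_{Kora} = 0, so x_{Mesa} = 15.3125 − 0.375x_{Kora}.
At x_{Kora} = 3: x_{Mesa} = 15.3125 − 0.375·3 = 14.1875.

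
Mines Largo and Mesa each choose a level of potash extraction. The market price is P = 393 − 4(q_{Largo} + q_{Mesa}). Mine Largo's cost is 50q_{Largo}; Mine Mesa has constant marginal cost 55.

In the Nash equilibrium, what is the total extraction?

56.75

Mine Largo's profit: π = q_{Largo}(393 − 4(q_{Largo} + q_{Mesa})) − 50q_{Largo}.
∂π/∂q_{Largo} = 343 − 8q_{Largo} − 4q_{Mesa} = 0, so q_{Largo} = 42.875 − 0.5q_{Mesa}.
By the same steps for Mesa: q_{Mesa} = 42.25 − 0.5q_{Largo}.
Substituting the second reaction function into the first: q_{Largo} = 42.875 − 0.5(42.25 − 0.5q_{Largo}), which gives 0.75q_{Largo} = 21.75 ⇒ q_{Largo} = 29.
Then q_{Mesa} = 42.25 − 0.5·29 = 27.75.
Total extraction: 29 + 27.75 = 56.75.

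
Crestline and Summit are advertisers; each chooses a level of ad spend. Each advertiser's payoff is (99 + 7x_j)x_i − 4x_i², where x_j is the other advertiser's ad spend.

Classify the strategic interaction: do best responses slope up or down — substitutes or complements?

Crestline's payoff is (99 + 7x_S)x_C − 4x_C².
∂π/∂x_C = 99 + 7x_S − 8x_C = 0, so x_C = 12.375 + 0.875x_S.
The best-response slope dx_C/dx_S = 0.875 > 0: the reaction function is upward-sloping, so the choices are strategic complements.

strategic complements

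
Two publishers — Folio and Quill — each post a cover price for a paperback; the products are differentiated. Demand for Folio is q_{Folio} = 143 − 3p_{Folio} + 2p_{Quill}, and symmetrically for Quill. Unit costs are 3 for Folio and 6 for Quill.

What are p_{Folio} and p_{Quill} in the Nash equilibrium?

Folio's profit: π = (p_{Folio} − 3)(143 − 3p_{Folio} + 2p_{Quill}).
∂π/∂p_{Folio} = 152 − 6p_{Folio} + 2p_{Quill} = 0 ⇒ p_{Folio} = 76/3 + (1/3)p_{Quill}.
Similarly p_{Quill} = 161/6 + (1/3)p_{Folio}.
Solving the two reaction functions simultaneously: (1 − (1/3)(1/3))p_{Folio} = 76/3 + (1/3)·(161/6), so (8/9)p_{Folio} = 617/18 and p_{Folio} = 38.5625.
Then p_{Quill} = 161/6 + (1/3)·38.5625 = 39.6875.

38.5625, 39.6875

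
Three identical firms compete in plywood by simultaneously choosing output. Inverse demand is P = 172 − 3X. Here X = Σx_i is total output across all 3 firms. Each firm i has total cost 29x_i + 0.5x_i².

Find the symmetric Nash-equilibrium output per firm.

A representative firm's profit is π_i = x_i(172 − 3X) − 29x_i − 0.5x_i², with X = x_i + Σ_{j≠i} x_j.
First-order condition: 143 − 7x_i − 3Σ_{j≠i} x_j = 0.
In a symmetric equilibrium every firm chooses the same x, so Σ_{j≠i} x_j = 2x. The condition becomes 143 − 13x = 0, giving x = 143/13 = 11.

11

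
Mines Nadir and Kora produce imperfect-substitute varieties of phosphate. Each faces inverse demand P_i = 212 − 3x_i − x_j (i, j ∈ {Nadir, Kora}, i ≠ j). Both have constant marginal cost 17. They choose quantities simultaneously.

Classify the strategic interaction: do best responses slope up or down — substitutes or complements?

Mine Nadir's profit: π = x_{Nadir}(212 − 3x_{Nadir} − x_{Kora}) − 17x_{Nadir}.
∂π/∂x_{Nadir} = 195 − 6x_{Nadir} − x_{Kora} = 0 ⇒ x_{Nadir} = 32.5 − (1/6)x_{Kora}.
The best-response slope dx_{Nadir}/dx_{Kora} = −1/6 < 0: the reaction function is downward-sloping, so the choices are strategic substitutes.

strategic substitutes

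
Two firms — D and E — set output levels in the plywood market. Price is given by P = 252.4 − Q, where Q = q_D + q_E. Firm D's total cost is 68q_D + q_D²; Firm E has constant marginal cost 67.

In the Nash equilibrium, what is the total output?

105.8

Firm D's profit: π = q_D(252.4 − (q_D + q_E)) − 68q_D − q_D².
∂π/∂q_D = 184.4 − 4q_D − q_E = 0, so q_D = 46.1 − 0.25q_E.
For E: ∂π/∂q_E = 185.4 − 2q_E − q_D = 0 ⇒ q_E = 92.7 − 0.5q_D.
Solving the two reaction functions simultaneously: (1 − (−0.25)(−0.5))q_D = 46.1 − 0.25·92.7, so 0.875q_D = 22.925 and q_D = 26.2.
Then q_E = 92.7 − 0.5·26.2 = 79.6.
Total output: 26.2 + 79.6 = 105.8.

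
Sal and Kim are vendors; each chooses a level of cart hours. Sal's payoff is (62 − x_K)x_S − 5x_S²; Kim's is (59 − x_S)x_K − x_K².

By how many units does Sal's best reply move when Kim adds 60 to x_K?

Expanding Sal's payoff: 62x_S − x_Kx_S − 5x_S².
∂π/∂x_S = 62 − x_K − 10x_S = 0, so x_S = 6.2 − 0.1x_K.
The reaction-function slope is −0.1, so a 60-unit rise in x_K moves x_S by −0.1 × 60 = −6. Sal's best response falls — the actions are strategic substitutes.

-6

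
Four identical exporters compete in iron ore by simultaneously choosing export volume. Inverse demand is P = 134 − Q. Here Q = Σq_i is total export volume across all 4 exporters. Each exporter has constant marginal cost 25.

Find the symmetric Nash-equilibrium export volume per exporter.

A representative exporter's profit is π_i = q_i(134 − Q) − 25q_i, with Q = q_i + Σ_{j≠i} q_j.
First-order condition: 109 − 2q_i − Σ_{j≠i} q_j = 0.
With identical exporters, set every q_j = q: then 109 − 2q − 3q = 0, i.e. q = 109/5 = 21.8.

21.8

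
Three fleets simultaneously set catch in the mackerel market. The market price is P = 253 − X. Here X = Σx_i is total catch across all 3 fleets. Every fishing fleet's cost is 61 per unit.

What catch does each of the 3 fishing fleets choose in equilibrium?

48

A representative fishing fleet's profit is π_i = x_i(253 − X) − 61x_i, with X = x_i + Σ_{j≠i} x_j.
First-order condition: 192 − 2x_i − Σ_{j≠i} x_j = 0.
With identical fishing fleets, set every x_j = x: then 192 − 2x − 2x = 0, i.e. x = 192/4 = 48.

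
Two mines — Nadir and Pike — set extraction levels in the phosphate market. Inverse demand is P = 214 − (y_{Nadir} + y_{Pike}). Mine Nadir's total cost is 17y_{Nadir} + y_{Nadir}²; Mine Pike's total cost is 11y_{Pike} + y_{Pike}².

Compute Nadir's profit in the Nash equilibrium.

Mine Nadir's profit: π = y_{Nadir}(214 − (y_{Nadir} + y_{Pike})) − 17y_{Nadir} − y_{Nadir}².
∂π/∂y_{Nadir} = 197 − 4y_{Nadir} − y_{Pike} = 0, so y_{Nadir} = 49.25 − 0.25y_{Pike}.
By the same steps for Pike: y_{Pike} = 50.75 − 0.25y_{Nadir}.
Solving the two reaction functions simultaneously: (1 − (−0.25)(−0.25))y_{Nadir} = 49.25 − 0.25·50.75, so 0.9375y_{Nadir} = 36.5625 and y_{Nadir} = 39.
Then y_{Pike} = 50.75 − 0.25·39 = 41.
Price P = 214 − 80 = 134.
Nadir's profit: (134 − 17)·39 − (39)² = 3042.

3042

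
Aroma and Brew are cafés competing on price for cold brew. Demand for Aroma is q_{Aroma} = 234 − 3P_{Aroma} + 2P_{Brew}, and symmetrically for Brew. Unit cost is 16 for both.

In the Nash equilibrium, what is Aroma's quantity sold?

163.5

Aroma's profit: π = (P_{Aroma} − 16)(234 − 3P_{Aroma} + 2P_{Brew}).
∂π/∂P_{Aroma} = 282 − 6P_{Aroma} + 2P_{Brew} = 0 ⇒ P_{Aroma} = 47 + (1/3)P_{Brew}.
By symmetry P_{Brew} = P_{Aroma}; substituting into the reaction function, (2/3)P_{Aroma} = 47 and P_{Aroma} = 70.5.
q_{Aroma} = 234 − 3·70.5 + 2·70.5 = 163.5.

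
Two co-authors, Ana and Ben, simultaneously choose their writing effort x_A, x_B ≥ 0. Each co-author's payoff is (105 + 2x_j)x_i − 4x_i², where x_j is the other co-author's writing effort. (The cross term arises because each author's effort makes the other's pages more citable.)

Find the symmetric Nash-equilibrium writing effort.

Ana's payoff is (105 + 2x_B)x_A − 4x_A².
∂π/∂x_A = 105 + 2x_B − 8x_A = 0, so x_A = 13.125 + 0.25x_B.
Setting x_A = x_B in the reaction function: x_A = 13.125 + 0.25x_A, so x_A = 13.125 / 0.75 = 17.5.

17.5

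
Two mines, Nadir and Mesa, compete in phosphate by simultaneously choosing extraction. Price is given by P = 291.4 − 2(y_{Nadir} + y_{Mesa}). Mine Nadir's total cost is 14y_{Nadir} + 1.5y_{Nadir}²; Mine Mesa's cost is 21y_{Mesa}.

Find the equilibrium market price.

Mine Nadir's profit: π = y_{Nadir}(291.4 − 2(y_{Nadir} + y_{Mesa})) − 14y_{Nadir} − 1.5y_{Nadir}².
∂π/∂y_{Nadir} = 277.4 − 7y_{Nadir} − 2y_{Mesa} = 0, so y_{Nadir} = 1387/35 − (2/7)y_{Mesa}.
For Mesa: ∂π/∂y_{Mesa} = 270.4 − 4y_{Mesa} − 2y_{Nadir} = 0 ⇒ y_{Mesa} = 67.6 − 0.5y_{Nadir}.
Solving the two reaction functions simultaneously: (1 − (−2/7)(−0.5))y_{Nadir} = 1387/35 − (2/7)·67.6, so (6/7)y_{Nadir} = 711/35 and y_{Nadir} = 23.7.
Then y_{Mesa} = 67.6 − 0.5·23.7 = 55.75.
Equilibrium price: P = 291.4 − 2·79.45 = 132.5.

132.5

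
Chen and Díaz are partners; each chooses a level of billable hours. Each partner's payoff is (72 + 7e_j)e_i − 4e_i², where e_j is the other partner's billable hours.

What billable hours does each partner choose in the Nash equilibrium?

72

Chen's payoff is (72 + 7e_D)e_C − 4e_C².
∂π/∂e_C = 72 + 7e_D − 8e_C = 0, so e_C = 9 + 0.875e_D.
The game is symmetric, so in equilibrium e_D = e_C: the reaction function gives 0.125e_C = 9, hence e_C = 72.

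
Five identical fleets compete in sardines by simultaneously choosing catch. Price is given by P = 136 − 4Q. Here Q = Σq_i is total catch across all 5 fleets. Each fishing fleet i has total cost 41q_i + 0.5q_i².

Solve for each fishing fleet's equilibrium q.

3.8

A representative fishing fleet's profit is π_i = q_i(136 − 4Q) − 41q_i − 0.5q_i², with Q = q_i + Σ_{j≠i} q_j.
First-order condition: 95 − 9q_i − 4Σ_{j≠i} q_j = 0.
Imposing symmetry (q_j = q for all j) turns Σ_{j≠i} q_j into 4q, so 95 = 25q and q = 3.8.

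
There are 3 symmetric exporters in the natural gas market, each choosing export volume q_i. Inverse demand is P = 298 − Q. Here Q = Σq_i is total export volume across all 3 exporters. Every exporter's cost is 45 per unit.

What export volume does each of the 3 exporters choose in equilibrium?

63.25

A representative exporter's profit is π_i = q_i(298 − Q) − 45q_i, with Q = q_i + Σ_{j≠i} q_j.
First-order condition: 253 − 2q_i − Σ_{j≠i} q_j = 0.
In a symmetric equilibrium every exporter chooses the same q, so Σ_{j≠i} q_j = 2q. The condition becomes 253 − 4q = 0, giving q = 253/4 = 63.25.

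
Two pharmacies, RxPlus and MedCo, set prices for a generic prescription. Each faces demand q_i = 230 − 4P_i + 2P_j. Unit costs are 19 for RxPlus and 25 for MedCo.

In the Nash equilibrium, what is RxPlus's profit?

RxPlus's profit: π = (P_{RxPlus} − 19)(230 − 4P_{RxPlus} + 2P_{MedCo}).
∂π/∂P_{RxPlus} = 306 − 8P_{RxPlus} + 2P_{MedCo} = 0 ⇒ P_{RxPlus} = 38.25 + 0.25P_{MedCo}.
Similarly P_{MedCo} = 41.25 + 0.25P_{RxPlus}.
Plugging P_{MedCo} into RxPlus's best response: P_{RxPlus} = 38.25 + 0.25(41.25 + 0.25P_{RxPlus}) ⇒ 0.9375P_{RxPlus} = 48.5625, so P_{RxPlus} = 51.8.
Then P_{MedCo} = 41.25 + 0.25·51.8 = 54.2.
q_{RxPlus} = 230 − 4·51.8 + 2·54.2 = 131.2.
Profit = (51.8 − 19)·131.2 = 4303.36.

4303.36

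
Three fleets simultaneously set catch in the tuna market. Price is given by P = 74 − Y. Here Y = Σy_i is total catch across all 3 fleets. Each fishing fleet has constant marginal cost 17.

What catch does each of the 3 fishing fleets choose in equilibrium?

A representative fishing fleet's profit is π_i = y_i(74 − Y) − 17y_i, with Y = y_i + Σ_{j≠i} y_j.
First-order condition: 57 − 2y_i − Σ_{j≠i} y_j = 0.
With identical fishing fleets, set every y_j = y: then 57 − 2y − 2y = 0, i.e. y = 57/4 = 14.25.

14.25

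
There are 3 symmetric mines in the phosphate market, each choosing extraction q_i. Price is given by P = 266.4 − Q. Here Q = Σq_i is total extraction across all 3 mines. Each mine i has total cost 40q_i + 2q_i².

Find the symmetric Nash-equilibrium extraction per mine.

28.3

A representative mine's profit is π_i = q_i(266.4 − Q) − 40q_i − 2q_i², with Q = q_i + Σ_{j≠i} q_j.
First-order condition: 226.4 − 6q_i − Σ_{j≠i} q_j = 0.
Imposing symmetry (q_j = q for all j) turns Σ_{j≠i} q_j into 2q, so 226.4 = 8q and q = 28.3.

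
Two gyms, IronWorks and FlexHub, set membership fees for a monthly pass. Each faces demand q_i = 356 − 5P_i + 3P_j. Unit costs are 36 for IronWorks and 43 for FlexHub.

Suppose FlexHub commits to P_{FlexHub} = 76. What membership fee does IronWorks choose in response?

IronWorks's profit: π = (P_{IronWorks} − 36)(356 − 5P_{IronWorks} + 3P_{FlexHub}).
∂π/∂P_{IronWorks} = 536 − 10P_{IronWorks} + 3P_{FlexHub} = 0 ⇒ P_{IronWorks} = 53.6 + 0.3P_{FlexHub}.
At P_{FlexHub} = 76: P_{IronWorks} = 53.6 + 0.3·76 = 76.4.

76.4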